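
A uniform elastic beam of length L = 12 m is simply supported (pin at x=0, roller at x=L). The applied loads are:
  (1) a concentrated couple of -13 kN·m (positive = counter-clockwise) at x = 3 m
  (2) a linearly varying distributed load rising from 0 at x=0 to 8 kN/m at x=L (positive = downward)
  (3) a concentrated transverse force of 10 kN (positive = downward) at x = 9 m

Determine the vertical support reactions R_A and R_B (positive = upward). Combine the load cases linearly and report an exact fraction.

R_A = 209/12 kN, R_B = 487/12 kN

Load 1 — applied couple M₀=-13 kN·m at a=3 m (b=L-a=9):
  R_A = M₀/L = (-13)/12 = -13/12 kN
  R_B = -M₀/L = -(-13)/12 = 13/12 kN
Load 2 — triangular load w₀=8 kN/m (0→w₀ over full span):
  R_A = w₀L/6 = 8·12/6 = 16 kN
  R_B = w₀L/3 = 8·12/3 = 32 kN
Load 3 — point force P=10 kN at a=9 m (b=L-a=3):
  R_A = Pb/L = 10·3/12 = 5/2 kN
  R_B = Pa/L = 10·9/12 = 15/2 kN
Superposition: R_A = 209/12 kN, R_B = 487/12 kN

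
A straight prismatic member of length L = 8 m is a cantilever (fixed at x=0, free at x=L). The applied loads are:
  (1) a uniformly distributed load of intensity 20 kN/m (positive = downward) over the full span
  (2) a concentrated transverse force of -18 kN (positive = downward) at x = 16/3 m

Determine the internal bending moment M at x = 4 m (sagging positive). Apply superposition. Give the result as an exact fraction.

Load 1 — uniform load w=20 kN/m over full span:
  M_1 = -w(L-x)²/2 = -20·(8-4)²/2 = -160 kN·m
Load 2 — point force P=-18 kN at a=16/3 m (b=L-a=8/3):
  M_2 = -P(a-x)  [x≤a] = -(-18)·((16/3)-4) = 24 kN·m
Superposition: M = Σ M_i = -136 kN·m ≈ -136.000000 kN·m

M(4) = -136 kN·m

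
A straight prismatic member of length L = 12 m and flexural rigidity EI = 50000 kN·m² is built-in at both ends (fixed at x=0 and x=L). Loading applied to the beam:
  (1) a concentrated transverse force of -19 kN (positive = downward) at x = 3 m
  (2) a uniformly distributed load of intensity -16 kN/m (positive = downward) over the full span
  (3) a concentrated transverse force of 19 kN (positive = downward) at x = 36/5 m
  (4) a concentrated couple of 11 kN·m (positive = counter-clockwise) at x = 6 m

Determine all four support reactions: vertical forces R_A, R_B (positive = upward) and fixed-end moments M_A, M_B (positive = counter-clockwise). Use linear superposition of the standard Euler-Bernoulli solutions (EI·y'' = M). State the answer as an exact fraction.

Load 1 — point force P=-19 kN at a=3 m (b=L-a=9):
  R_A = Pb²(3a+b)/L³ = (-19)·9²·(3·3+9)/12³ = -513/32 kN
  M_A = Pab²/L² = (-19)·3·9²/12² = -513/16 kN·m
  R_B = Pa²(a+3b)/L³ = (-19)·3²·(3+3·9)/12³ = -95/32 kN
  M_B = -Pa²b/L² = -(-19)·3²·9/12² = 171/16 kN·m
Load 2 — uniform load w=-16 kN/m over full span:
  R_A = wL/2 = (-16)·12/2 = -96 kN
  M_A = wL²/12 = (-16)·12²/12 = -192 kN·m
  R_B = wL/2 = (-16)·12/2 = -96 kN
  M_B = -wL²/12 = -(-16)·12²/12 = 192 kN·m
Load 3 — point force P=19 kN at a=36/5 m (b=L-a=24/5):
  R_A = Pb²(3a+b)/L³ = 19·(24/5)²·(3·(36/5)+(24/5))/12³ = 836/125 kN
  M_A = Pab²/L² = 19·(36/5)·(24/5)²/12² = 2736/125 kN·m
  R_B = Pa²(a+3b)/L³ = 19·(36/5)²·((36/5)+3·(24/5))/12³ = 1539/125 kN
  M_B = -Pa²b/L² = -19·(36/5)²·(24/5)/12² = -4104/125 kN·m
Load 4 — applied couple M₀=11 kN·m at a=6 m (b=L-a=6):
  R_A = 6M₀ab/L³ = 6·11·6·6/12³ = 11/8 kN
  M_A = M₀b(2a-b)/L² = 11·6·(2·6-6)/12² = 11/4 kN·m
  R_B = -6M₀ab/L³ = -6·11·6·6/12³ = -11/8 kN
  M_B = M₀a(2b-a)/L² = 11·6·(2·6-6)/12² = 11/4 kN·m
Superposition: R_A = -415873/4000 kN, M_A = -398849/2000 kN·m, R_B = -352127/4000 kN, M_B = 345211/2000 kN·m

R_A = -415873/4000 kN, M_A = -398849/2000 kN·m, R_B = -352127/4000 kN, M_B = 345211/2000 kN·m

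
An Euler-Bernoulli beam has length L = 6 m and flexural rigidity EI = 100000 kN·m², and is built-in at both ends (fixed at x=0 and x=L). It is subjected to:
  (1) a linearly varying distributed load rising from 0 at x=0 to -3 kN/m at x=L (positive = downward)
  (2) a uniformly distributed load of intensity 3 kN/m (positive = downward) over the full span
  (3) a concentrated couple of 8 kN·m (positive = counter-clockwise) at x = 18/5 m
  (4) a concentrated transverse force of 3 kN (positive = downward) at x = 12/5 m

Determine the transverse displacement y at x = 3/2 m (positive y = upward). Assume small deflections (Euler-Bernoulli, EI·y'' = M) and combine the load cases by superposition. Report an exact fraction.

y(3/2) = -86463/1280000000 m

Load 1 — triangular load w₀=-3 kN/m (0→w₀ over full span):
  y_1 = -w₀x²(L-x)²(x+2L)/(120LEI) = -(-3)·(3/2)²·(6-(3/2))²·((3/2)+2·6)/(120·6·100000) = 6561/256000000 m
Load 2 — uniform load w=3 kN/m over full span:
  y_2 = -wx²(L-x)²/(24EI) = -3·(3/2)²·(6-(3/2))²/(24·100000) = -729/12800000 m
Load 3 — applied couple M₀=8 kN·m at a=18/5 m (b=L-a=12/5):
  y_3 = (R_Ax³/6 - M_Ax²/2)/EI  [x≤a] with R_A=48/25, M_A=64/25 = ((48/25)·(3/2)³/6 - (64/25)·(3/2)²/2)/100000 = -9/500000 m
Load 4 — point force P=3 kN at a=12/5 m (b=L-a=18/5):
  y_4 = -Pb²x²(3aL-(3a+b)x)/(6L³EI)  [x≤a] = -3·(18/5)²·(3/2)²·(3·(12/5)·6-(3·(12/5)+(18/5))·(3/2))/(6·6³·100000) = -729/40000000 m
Superposition: y = Σ y_i = -86463/1280000000 m ≈ -0.000068 m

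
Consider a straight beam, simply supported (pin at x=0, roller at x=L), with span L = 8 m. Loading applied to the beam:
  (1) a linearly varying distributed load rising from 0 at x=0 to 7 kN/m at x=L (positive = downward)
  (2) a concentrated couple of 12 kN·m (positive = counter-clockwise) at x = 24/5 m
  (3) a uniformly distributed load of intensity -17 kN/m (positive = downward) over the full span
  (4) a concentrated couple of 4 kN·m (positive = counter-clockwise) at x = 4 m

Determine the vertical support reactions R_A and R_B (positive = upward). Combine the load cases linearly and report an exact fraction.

R_A = -170/3 kN, R_B = -154/3 kN

Load 1 — triangular load w₀=7 kN/m (0→w₀ over full span):
  R_A = w₀L/6 = 7·8/6 = 28/3 kN
  R_B = w₀L/3 = 7·8/3 = 56/3 kN
Load 2 — applied couple M₀=12 kN·m at a=24/5 m (b=L-a=16/5):
  R_A = M₀/L = 12/8 = 3/2 kN
  R_B = -M₀/L = -12/8 = -3/2 kN
Load 3 — uniform load w=-17 kN/m over full span:
  R_A = wL/2 = (-17)·8/2 = -68 kN
  R_B = wL/2 = (-17)·8/2 = -68 kN
Load 4 — applied couple M₀=4 kN·m at a=4 m (b=L-a=4):
  R_A = M₀/L = 4/8 = 1/2 kN
  R_B = -M₀/L = -4/8 = -1/2 kN
Superposition: R_A = -170/3 kN, R_B = -154/3 kN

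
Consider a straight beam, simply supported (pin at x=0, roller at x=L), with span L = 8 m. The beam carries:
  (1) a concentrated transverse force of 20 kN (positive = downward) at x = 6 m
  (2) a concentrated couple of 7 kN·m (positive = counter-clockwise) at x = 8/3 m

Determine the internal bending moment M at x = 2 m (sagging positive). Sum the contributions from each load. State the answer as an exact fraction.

M(2) = 47/4 kN·m

Load 1 — point force P=20 kN at a=6 m (b=L-a=2):
  M_1 = Pbx/L  [x≤a] = 20·2·2/8 = 10 kN·m
Load 2 — applied couple M₀=7 kN·m at a=8/3 m (b=L-a=16/3):
  M_2 = M₀x/L  [x≤a] = 7·2/8 = 7/4 kN·m
Superposition: M = Σ M_i = 47/4 kN·m ≈ 11.750000 kN·m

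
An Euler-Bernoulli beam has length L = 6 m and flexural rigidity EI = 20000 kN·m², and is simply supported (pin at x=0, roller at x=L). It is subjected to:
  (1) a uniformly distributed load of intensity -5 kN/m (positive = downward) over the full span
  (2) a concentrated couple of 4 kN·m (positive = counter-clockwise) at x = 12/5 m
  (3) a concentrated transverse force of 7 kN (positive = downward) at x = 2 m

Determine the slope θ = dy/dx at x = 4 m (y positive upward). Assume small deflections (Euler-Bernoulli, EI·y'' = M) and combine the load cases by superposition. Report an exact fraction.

Load 1 — uniform load w=-5 kN/m over full span:
  θ_1 = -w(L³-6Lx²+4x³)/(24EI) = -(-5)·(6³-6·6·4²+4·4³)/(24·20000) = -13/12000 rad
Load 2 — applied couple M₀=4 kN·m at a=12/5 m (b=L-a=18/5):
  θ_2 = (M₀x²/(2L)-M₀(x-a)+C₁)/EI  [x>a] with C₁=M₀(3b²-L²)/(6L)=8/25 = (4·4²/(2·6)-4·(4-(12/5))+(8/25))/20000 = -7/187500 rad
Load 3 — point force P=7 kN at a=2 m (b=L-a=4):
  θ_3 = -Pa(2L²-6Lx+3x²+a²)/(6LEI)  [x>a] = -7·2·(2·6²-6·6·4+3·4²+2²)/(6·6·20000) = 7/18000 rad
Superposition: θ = Σ θ_i = -3293/4500000 rad ≈ -0.000732 rad

θ(4) = -3293/4500000 rad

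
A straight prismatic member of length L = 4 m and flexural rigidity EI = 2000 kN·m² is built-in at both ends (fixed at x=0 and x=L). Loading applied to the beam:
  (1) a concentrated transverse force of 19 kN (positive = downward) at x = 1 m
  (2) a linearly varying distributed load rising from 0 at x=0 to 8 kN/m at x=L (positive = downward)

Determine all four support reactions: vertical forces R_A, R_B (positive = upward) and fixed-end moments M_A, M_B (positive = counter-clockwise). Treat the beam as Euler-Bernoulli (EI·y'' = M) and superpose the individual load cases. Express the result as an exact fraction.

R_A = 3333/160 kN, M_A = 3589/240 kN·m, R_B = 2267/160 kN, M_B = -797/80 kN·m

Load 1 — point force P=19 kN at a=1 m (b=L-a=3):
  R_A = Pb²(3a+b)/L³ = 19·3²·(3·1+3)/4³ = 513/32 kN
  M_A = Pab²/L² = 19·1·3²/4² = 171/16 kN·m
  R_B = Pa²(a+3b)/L³ = 19·1²·(1+3·3)/4³ = 95/32 kN
  M_B = -Pa²b/L² = -19·1²·3/4² = -57/16 kN·m
Load 2 — triangular load w₀=8 kN/m (0→w₀ over full span):
  R_A = 3w₀L/20 = 3·8·4/20 = 24/5 kN
  M_A = w₀L²/30 = 8·4²/30 = 64/15 kN·m
  R_B = 7w₀L/20 = 7·8·4/20 = 56/5 kN
  M_B = -w₀L²/20 = -8·4²/20 = -32/5 kN·m
Superposition: R_A = 3333/160 kN, M_A = 3589/240 kN·m, R_B = 2267/160 kN, M_B = -797/80 kN·m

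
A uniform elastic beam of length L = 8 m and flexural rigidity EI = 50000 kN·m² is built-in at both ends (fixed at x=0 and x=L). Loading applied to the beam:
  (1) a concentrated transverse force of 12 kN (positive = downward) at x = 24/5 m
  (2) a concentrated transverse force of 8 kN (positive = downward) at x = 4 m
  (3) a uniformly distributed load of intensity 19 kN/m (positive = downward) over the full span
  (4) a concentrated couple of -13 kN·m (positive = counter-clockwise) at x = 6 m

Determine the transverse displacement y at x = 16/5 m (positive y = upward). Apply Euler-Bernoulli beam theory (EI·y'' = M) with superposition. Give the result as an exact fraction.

y(16/5) = -1284337/292968750 m

Load 1 — point force P=12 kN at a=24/5 m (b=L-a=16/5):
  y_1 = -Pb²x²(3aL-(3a+b)x)/(6L³EI)  [x≤a] = -12·(16/5)²·(16/5)²·(3·(24/5)·8-(3·(24/5)+(16/5))·(16/5))/(6·8³·50000) = -23552/48828125 m
Load 2 — point force P=8 kN at a=4 m (b=L-a=4):
  y_2 = -Pb²x²(3aL-(3a+b)x)/(6L³EI)  [x≤a] = -8·4²·(16/5)²·(3·4·8-(3·4+4)·(16/5))/(6·8³·50000) = -448/1171875 m
Load 3 — uniform load w=19 kN/m over full span:
  y_3 = -wx²(L-x)²/(24EI) = -19·(16/5)²·(8-(16/5))²/(24·50000) = -7296/1953125 m
Load 4 — applied couple M₀=-13 kN·m at a=6 m (b=L-a=2):
  y_4 = (R_Ax³/6 - M_Ax²/2)/EI  [x≤a] with R_A=-117/64, M_A=-65/16 = ((-117/64)·(16/5)³/6 - (-65/16)·(16/5)²/2)/50000 = 169/781250 m
Superposition: y = Σ y_i = -1284337/292968750 m ≈ -0.004384 m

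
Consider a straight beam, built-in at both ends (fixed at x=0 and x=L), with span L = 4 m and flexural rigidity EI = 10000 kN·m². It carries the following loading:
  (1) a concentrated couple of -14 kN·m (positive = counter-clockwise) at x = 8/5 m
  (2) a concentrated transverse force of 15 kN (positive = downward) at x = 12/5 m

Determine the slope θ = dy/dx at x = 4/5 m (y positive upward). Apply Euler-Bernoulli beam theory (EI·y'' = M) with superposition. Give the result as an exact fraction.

Load 1 — applied couple M₀=-14 kN·m at a=8/5 m (b=L-a=12/5):
  θ_1 = (R_Ax²/2 - M_Ax)/EI  [x≤a] with R_A=-126/25, M_A=-42/25 = ((-126/25)·(4/5)²/2 - (-42/25)·(4/5))/10000 = -21/781250 rad
Load 2 — point force P=15 kN at a=12/5 m (b=L-a=8/5):
  θ_2 = -Pb²x(2aL-(3a+b)x)/(2L³EI)  [x≤a] = -15·(8/5)²·(4/5)·(2·(12/5)·4-(3·(12/5)+(8/5))·(4/5))/(2·4³·10000) = -114/390625 rad
Superposition: θ = Σ θ_i = -249/781250 rad ≈ -0.000319 rad

θ(4/5) = -249/781250 rad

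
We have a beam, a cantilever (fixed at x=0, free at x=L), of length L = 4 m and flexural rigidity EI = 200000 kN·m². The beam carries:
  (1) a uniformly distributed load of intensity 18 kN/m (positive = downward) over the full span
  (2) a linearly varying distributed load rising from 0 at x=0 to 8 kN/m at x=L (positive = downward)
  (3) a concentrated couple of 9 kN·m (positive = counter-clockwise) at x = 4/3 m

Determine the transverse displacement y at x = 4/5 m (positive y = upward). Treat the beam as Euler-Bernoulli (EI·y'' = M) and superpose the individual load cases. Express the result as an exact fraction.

Load 1 — uniform load w=18 kN/m over full span:
  y_1 = -wx²(x²-4Lx+6L²)/(24EI) = -18·(4/5)²·((4/5)²-4·4·(4/5)+6·4²)/(24·200000) = -393/1953125 m
Load 2 — triangular load w₀=8 kN/m (0→w₀ over full span):
  y_2 = (w₀Lx³/12-w₀L²x²/6-w₀x⁵/(120L))/EI = (8·4·(4/5)³/12-8·4²·(4/5)²/6-8·(4/5)⁵/(120·4))/200000 = -9004/146484375 m
Load 3 — applied couple M₀=9 kN·m at a=4/3 m (b=L-a=8/3):
  y_3 = M₀x²/(2EI)  [x≤a] = 9·(4/5)²/(2·200000) = 9/625000 m
Superposition: y = Σ y_i = -290957/1171875000 m ≈ -0.000248 m

y(4/5) = -290957/1171875000 m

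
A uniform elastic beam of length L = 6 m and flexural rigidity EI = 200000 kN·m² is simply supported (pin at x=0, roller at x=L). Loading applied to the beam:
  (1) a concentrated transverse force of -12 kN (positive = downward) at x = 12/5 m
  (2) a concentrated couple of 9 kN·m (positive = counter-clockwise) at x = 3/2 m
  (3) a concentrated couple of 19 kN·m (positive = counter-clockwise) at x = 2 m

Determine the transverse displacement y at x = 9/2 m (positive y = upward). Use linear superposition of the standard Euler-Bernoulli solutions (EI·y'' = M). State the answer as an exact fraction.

Load 1 — point force P=-12 kN at a=12/5 m (b=L-a=18/5):
  y_1 = -Pa(L-x)(2Lx-a²-x²)/(6LEI)  [x>a] = -(-12)·(12/5)·(6-(9/2))·(2·6·(9/2)-(12/5)²-(9/2)²)/(6·6·200000) = 8397/50000000 m
Load 2 — applied couple M₀=9 kN·m at a=3/2 m (b=L-a=9/2):
  y_2 = (M₀x³/(6L)-M₀(x-a)²/2+C₁x)/EI  [x>a] with C₁=M₀(3b²-L²)/(6L)=99/16 = (9·(9/2)³/(6·6)-9·((9/2)-(3/2))²/2+(99/16)·(9/2))/200000 = 81/1600000 m
Load 3 — applied couple M₀=19 kN·m at a=2 m (b=L-a=4):
  y_3 = (M₀x³/(6L)-M₀(x-a)²/2+C₁x)/EI  [x>a] with C₁=M₀(3b²-L²)/(6L)=19/3 = (19·(9/2)³/(6·6)-19·((9/2)-2)²/2+(19/3)·(9/2))/200000 = 551/6400000 m
Superposition: y = Σ y_i = 243727/800000000 m ≈ 0.000305 m

y(9/2) = 243727/800000000 m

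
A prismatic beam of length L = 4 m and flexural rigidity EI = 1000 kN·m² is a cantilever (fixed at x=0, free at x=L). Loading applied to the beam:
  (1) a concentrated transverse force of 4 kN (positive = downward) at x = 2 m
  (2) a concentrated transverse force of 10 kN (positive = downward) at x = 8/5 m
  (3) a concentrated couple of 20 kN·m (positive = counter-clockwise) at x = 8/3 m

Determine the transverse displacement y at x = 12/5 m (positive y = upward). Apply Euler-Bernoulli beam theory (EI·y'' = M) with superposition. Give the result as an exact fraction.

y(12/5) = 62/3125 m

Load 1 — point force P=4 kN at a=2 m (b=L-a=2):
  y_1 = -Pa²(3x-a)/(6EI)  [x>a] = -4·2²·(3·(12/5)-2)/(6·1000) = -26/1875 m
Load 2 — point force P=10 kN at a=8/5 m (b=L-a=12/5):
  y_2 = -Pa²(3x-a)/(6EI)  [x>a] = -10·(8/5)²·(3·(12/5)-(8/5))/(6·1000) = -224/9375 m
Load 3 — applied couple M₀=20 kN·m at a=8/3 m (b=L-a=4/3):
  y_3 = M₀x²/(2EI)  [x≤a] = 20·(12/5)²/(2·1000) = 36/625 m
Superposition: y = Σ y_i = 62/3125 m ≈ 0.019840 m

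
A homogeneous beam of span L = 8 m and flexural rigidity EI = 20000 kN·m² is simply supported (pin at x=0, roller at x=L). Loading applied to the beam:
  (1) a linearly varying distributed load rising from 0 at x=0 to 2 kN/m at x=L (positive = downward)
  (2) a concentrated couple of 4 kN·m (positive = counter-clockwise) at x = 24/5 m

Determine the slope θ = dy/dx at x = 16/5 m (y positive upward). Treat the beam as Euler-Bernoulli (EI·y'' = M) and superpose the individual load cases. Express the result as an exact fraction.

Load 1 — triangular load w₀=2 kN/m (0→w₀ over full span):
  θ_1 = -w₀(7L⁴-30L²x²+15x⁴)/(360LEI) = -2·(7·8⁴-30·8²·(16/5)²+15·(16/5)⁴)/(360·8·20000) = -1292/3515625 rad
Load 2 — applied couple M₀=4 kN·m at a=24/5 m (b=L-a=16/5):
  θ_2 = (M₀x²/(2L)+C₁)/EI  [x≤a] with C₁=M₀(3b²-L²)/(6L)=-208/75 = (4·(16/5)²/(2·8)+(-208/75))/20000 = -1/93750 rad
Superposition: θ = Σ θ_i = -2659/7031250 rad ≈ -0.000378 rad

θ(16/5) = -2659/7031250 rad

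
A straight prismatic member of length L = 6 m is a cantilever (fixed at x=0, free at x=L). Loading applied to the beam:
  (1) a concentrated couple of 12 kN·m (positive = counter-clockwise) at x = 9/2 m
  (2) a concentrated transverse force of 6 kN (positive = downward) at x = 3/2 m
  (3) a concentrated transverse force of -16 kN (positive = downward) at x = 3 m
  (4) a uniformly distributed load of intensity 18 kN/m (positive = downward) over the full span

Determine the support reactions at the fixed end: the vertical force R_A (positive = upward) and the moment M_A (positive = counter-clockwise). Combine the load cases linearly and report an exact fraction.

Load 1 — applied couple M₀=12 kN·m at a=9/2 m (b=L-a=3/2):
  R_A = 0 kN
  M_A = -M₀ = -12 kN·m
Load 2 — point force P=6 kN at a=3/2 m (b=L-a=9/2):
  R_A = P = 6 kN
  M_A = Pa = 6·(3/2) = 9 kN·m
Load 3 — point force P=-16 kN at a=3 m (b=L-a=3):
  R_A = P = (-16) = -16 kN
  M_A = Pa = (-16)·3 = -48 kN·m
Load 4 — uniform load w=18 kN/m over full span:
  R_A = wL = 18·6 = 108 kN
  M_A = wL²/2 = 18·6²/2 = 324 kN·m
Superposition: R_A = 98 kN, M_A = 273 kN·m

R_A = 98 kN, M_A = 273 kN·m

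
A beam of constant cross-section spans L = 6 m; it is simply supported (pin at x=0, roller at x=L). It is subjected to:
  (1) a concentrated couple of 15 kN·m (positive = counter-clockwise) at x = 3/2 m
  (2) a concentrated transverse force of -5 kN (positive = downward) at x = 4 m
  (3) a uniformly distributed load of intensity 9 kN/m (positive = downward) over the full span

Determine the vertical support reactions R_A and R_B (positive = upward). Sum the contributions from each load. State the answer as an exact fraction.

R_A = 167/6 kN, R_B = 127/6 kN

Load 1 — applied couple M₀=15 kN·m at a=3/2 m (b=L-a=9/2):
  R_A = M₀/L = 15/6 = 5/2 kN
  R_B = -M₀/L = -15/6 = -5/2 kN
Load 2 — point force P=-5 kN at a=4 m (b=L-a=2):
  R_A = Pb/L = (-5)·2/6 = -5/3 kN
  R_B = Pa/L = (-5)·4/6 = -10/3 kN
Load 3 — uniform load w=9 kN/m over full span:
  R_A = wL/2 = 9·6/2 = 27 kN
  R_B = wL/2 = 9·6/2 = 27 kN
Superposition: R_A = 167/6 kN, R_B = 127/6 kN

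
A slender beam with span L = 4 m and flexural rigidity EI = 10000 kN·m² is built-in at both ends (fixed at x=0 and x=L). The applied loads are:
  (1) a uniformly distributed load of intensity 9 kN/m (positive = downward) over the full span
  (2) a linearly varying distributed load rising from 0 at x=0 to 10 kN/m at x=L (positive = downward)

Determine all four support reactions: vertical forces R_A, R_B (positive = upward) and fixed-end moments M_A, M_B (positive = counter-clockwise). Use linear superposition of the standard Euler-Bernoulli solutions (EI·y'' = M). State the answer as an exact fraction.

Load 1 — uniform load w=9 kN/m over full span:
  R_A = wL/2 = 9·4/2 = 18 kN
  M_A = wL²/12 = 9·4²/12 = 12 kN·m
  R_B = wL/2 = 9·4/2 = 18 kN
  M_B = -wL²/12 = -9·4²/12 = -12 kN·m
Load 2 — triangular load w₀=10 kN/m (0→w₀ over full span):
  R_A = 3w₀L/20 = 3·10·4/20 = 6 kN
  M_A = w₀L²/30 = 10·4²/30 = 16/3 kN·m
  R_B = 7w₀L/20 = 7·10·4/20 = 14 kN
  M_B = -w₀L²/20 = -10·4²/20 = -8 kN·m
Superposition: R_A = 24 kN, M_A = 52/3 kN·m, R_B = 32 kN, M_B = -20 kN·m

R_A = 24 kN, M_A = 52/3 kN·m, R_B = 32 kN, M_B = -20 kN·m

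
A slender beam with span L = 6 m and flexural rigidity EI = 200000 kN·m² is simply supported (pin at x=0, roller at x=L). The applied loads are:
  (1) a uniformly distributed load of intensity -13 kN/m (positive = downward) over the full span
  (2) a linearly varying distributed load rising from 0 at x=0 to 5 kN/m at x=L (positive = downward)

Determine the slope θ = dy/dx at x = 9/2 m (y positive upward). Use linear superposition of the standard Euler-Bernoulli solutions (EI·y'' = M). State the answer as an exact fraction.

θ(9/2) = -16653/51200000 rad

Load 1 — uniform load w=-13 kN/m over full span:
  θ_1 = -w(L³-6Lx²+4x³)/(24EI) = -(-13)·(6³-6·6·(9/2)²+4·(9/2)³)/(24·200000) = -1287/3200000 rad
Load 2 — triangular load w₀=5 kN/m (0→w₀ over full span):
  θ_2 = -w₀(7L⁴-30L²x²+15x⁴)/(360LEI) = -5·(7·6⁴-30·6²·(9/2)²+15·(9/2)⁴)/(360·6·200000) = 3939/51200000 rad
Superposition: θ = Σ θ_i = -16653/51200000 rad ≈ -0.000325 rad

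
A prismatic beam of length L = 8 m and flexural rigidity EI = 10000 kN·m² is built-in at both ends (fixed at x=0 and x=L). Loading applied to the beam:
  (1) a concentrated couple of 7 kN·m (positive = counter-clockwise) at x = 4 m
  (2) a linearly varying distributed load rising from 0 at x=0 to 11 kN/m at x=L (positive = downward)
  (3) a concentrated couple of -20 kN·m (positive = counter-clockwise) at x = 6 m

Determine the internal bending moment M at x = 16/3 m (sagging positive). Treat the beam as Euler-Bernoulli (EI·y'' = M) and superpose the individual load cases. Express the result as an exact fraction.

Load 1 — applied couple M₀=7 kN·m at a=4 m (b=L-a=4):
  M_1 = R_Ax - M_A - M₀  [x>a] with R_A=21/16, M_A=7/4 = (21/16)·(16/3) - (7/4) - 7 = -7/4 kN·m
Load 2 — triangular load w₀=11 kN/m (0→w₀ over full span):
  M_2 = 3w₀Lx/20 - w₀L²/30 - w₀x³/(6L) = 3·11·8·(16/3)/20 - 11·8²/30 - 11·(16/3)³/(6·8) = 4928/405 kN·m
Load 3 — applied couple M₀=-20 kN·m at a=6 m (b=L-a=2):
  M_3 = R_Ax - M_A  [x≤a] with R_A=-45/16, M_A=-25/4 = (-45/16)·(16/3) - (-25/4) = -35/4 kN·m
Superposition: M = Σ M_i = 1351/810 kN·m ≈ 1.667901 kN·m

M(16/3) = 1351/810 kN·m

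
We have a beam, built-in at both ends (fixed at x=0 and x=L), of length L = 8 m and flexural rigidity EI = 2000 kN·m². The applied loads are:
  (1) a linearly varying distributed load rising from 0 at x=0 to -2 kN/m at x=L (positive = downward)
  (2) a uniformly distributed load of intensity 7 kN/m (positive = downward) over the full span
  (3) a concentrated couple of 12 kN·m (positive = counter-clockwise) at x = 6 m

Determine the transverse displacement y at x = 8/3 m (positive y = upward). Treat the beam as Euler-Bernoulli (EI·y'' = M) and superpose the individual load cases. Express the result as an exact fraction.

y(8/3) = -26941/911250 m

Load 1 — triangular load w₀=-2 kN/m (0→w₀ over full span):
  y_1 = -w₀x²(L-x)²(x+2L)/(120LEI) = -(-2)·(8/3)²·(8-(8/3))²·((8/3)+2·8)/(120·8·2000) = 1792/455625 m
Load 2 — uniform load w=7 kN/m over full span:
  y_2 = -wx²(L-x)²/(24EI) = -7·(8/3)²·(8-(8/3))²/(24·2000) = -896/30375 m
Load 3 — applied couple M₀=12 kN·m at a=6 m (b=L-a=2):
  y_3 = (R_Ax³/6 - M_Ax²/2)/EI  [x≤a] with R_A=27/16, M_A=15/4 = ((27/16)·(8/3)³/6 - (15/4)·(8/3)²/2)/2000 = -1/250 m
Superposition: y = Σ y_i = -26941/911250 m ≈ -0.029565 m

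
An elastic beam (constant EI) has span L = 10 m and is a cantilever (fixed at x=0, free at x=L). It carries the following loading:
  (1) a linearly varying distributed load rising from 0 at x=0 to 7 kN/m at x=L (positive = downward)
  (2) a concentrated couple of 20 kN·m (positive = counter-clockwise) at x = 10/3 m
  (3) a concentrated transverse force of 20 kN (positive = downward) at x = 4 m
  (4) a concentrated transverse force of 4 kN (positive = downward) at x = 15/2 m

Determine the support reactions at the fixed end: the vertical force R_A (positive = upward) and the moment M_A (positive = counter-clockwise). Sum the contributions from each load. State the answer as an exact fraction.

Load 1 — triangular load w₀=7 kN/m (0→w₀ over full span):
  R_A = w₀L/2 = 7·10/2 = 35 kN
  M_A = w₀L²/3 = 7·10²/3 = 700/3 kN·m
Load 2 — applied couple M₀=20 kN·m at a=10/3 m (b=L-a=20/3):
  R_A = 0 kN
  M_A = -M₀ = -20 kN·m
Load 3 — point force P=20 kN at a=4 m (b=L-a=6):
  R_A = P = 20 kN
  M_A = Pa = 20·4 = 80 kN·m
Load 4 — point force P=4 kN at a=15/2 m (b=L-a=5/2):
  R_A = P = 4 kN
  M_A = Pa = 4·(15/2) = 30 kN·m
Superposition: R_A = 59 kN, M_A = 970/3 kN·m

R_A = 59 kN, M_A = 970/3 kN·m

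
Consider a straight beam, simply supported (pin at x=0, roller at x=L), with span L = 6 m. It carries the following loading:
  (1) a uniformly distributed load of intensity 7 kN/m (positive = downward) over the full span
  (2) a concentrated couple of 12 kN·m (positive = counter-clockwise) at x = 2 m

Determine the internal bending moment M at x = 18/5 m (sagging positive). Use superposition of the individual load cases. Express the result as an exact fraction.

M(18/5) = 636/25 kN·m

Load 1 — uniform load w=7 kN/m over full span:
  M_1 = wx(L-x)/2 = 7·(18/5)·(6-(18/5))/2 = 756/25 kN·m
Load 2 — applied couple M₀=12 kN·m at a=2 m (b=L-a=4):
  M_2 = M₀x/L - M₀  [x>a] = 12·(18/5)/6 - 12 = -24/5 kN·m
Superposition: M = Σ M_i = 636/25 kN·m ≈ 25.440000 kN·m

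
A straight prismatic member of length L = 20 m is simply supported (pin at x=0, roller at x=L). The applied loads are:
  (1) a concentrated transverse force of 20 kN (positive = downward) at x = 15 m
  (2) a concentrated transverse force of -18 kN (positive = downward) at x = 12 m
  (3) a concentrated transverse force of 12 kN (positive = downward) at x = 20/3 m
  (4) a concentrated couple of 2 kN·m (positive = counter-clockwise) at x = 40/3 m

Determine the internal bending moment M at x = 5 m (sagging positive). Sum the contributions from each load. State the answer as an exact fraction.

M(5) = 59/2 kN·m

Load 1 — point force P=20 kN at a=15 m (b=L-a=5):
  M_1 = Pbx/L  [x≤a] = 20·5·5/20 = 25 kN·m
Load 2 — point force P=-18 kN at a=12 m (b=L-a=8):
  M_2 = Pbx/L  [x≤a] = (-18)·8·5/20 = -36 kN·m
Load 3 — point force P=12 kN at a=20/3 m (b=L-a=40/3):
  M_3 = Pbx/L  [x≤a] = 12·(40/3)·5/20 = 40 kN·m
Load 4 — applied couple M₀=2 kN·m at a=40/3 m (b=L-a=20/3):
  M_4 = M₀x/L  [x≤a] = 2·5/20 = 1/2 kN·m
Superposition: M = Σ M_i = 59/2 kN·m ≈ 29.500000 kN·m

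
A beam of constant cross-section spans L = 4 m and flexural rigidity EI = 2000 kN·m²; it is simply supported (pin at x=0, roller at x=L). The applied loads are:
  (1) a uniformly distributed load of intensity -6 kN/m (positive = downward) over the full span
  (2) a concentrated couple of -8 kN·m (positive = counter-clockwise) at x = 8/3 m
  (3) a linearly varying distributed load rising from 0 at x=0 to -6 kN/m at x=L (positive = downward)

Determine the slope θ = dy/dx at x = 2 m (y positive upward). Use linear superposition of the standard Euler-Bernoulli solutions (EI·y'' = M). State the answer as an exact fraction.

Load 1 — uniform load w=-6 kN/m over full span:
  θ_1 = -w(L³-6Lx²+4x³)/(24EI) = -(-6)·(4³-6·4·2²+4·2³)/(24·2000) = 0 rad
Load 2 — applied couple M₀=-8 kN·m at a=8/3 m (b=L-a=4/3):
  θ_2 = (M₀x²/(2L)+C₁)/EI  [x≤a] with C₁=M₀(3b²-L²)/(6L)=32/9 = ((-8)·2²/(2·4)+(32/9))/2000 = -1/4500 rad
Load 3 — triangular load w₀=-6 kN/m (0→w₀ over full span):
  θ_3 = -w₀(7L⁴-30L²x²+15x⁴)/(360LEI) = -(-6)·(7·4⁴-30·4²·2²+15·2⁴)/(360·4·2000) = 7/30000 rad
Superposition: θ = Σ θ_i = 1/90000 rad ≈ 0.000011 rad

θ(2) = 1/90000 rad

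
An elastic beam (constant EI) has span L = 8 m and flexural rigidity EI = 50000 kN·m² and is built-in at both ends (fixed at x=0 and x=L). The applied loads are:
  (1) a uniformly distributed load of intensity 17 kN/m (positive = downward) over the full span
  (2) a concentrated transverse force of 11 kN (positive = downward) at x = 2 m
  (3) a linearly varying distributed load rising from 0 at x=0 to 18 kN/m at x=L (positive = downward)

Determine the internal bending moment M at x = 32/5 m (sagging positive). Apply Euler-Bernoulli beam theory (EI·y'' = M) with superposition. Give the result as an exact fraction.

M(32/5) = -10397/3000 kN·m

Load 1 — uniform load w=17 kN/m over full span:
  M_1 = wLx/2 - wL²/12 - wx²/2 = 17·8·(32/5)/2 - 17·8²/12 - 17·(32/5)²/2 = -272/75 kN·m
Load 2 — point force P=11 kN at a=2 m (b=L-a=6):
  M_2 = Pa²(a+3b)(L-x)/L³ - Pa²b/L²  [x>a] = 11·2²·(2+3·6)·(8-(32/5))/8³ - 11·2²·6/8² = -11/8 kN·m
Load 3 — triangular load w₀=18 kN/m (0→w₀ over full span):
  M_3 = 3w₀Lx/20 - w₀L²/30 - w₀x³/(6L) = 3·18·8·(32/5)/20 - 18·8²/30 - 18·(32/5)³/(6·8) = 192/125 kN·m
Superposition: M = Σ M_i = -10397/3000 kN·m ≈ -3.465667 kN·m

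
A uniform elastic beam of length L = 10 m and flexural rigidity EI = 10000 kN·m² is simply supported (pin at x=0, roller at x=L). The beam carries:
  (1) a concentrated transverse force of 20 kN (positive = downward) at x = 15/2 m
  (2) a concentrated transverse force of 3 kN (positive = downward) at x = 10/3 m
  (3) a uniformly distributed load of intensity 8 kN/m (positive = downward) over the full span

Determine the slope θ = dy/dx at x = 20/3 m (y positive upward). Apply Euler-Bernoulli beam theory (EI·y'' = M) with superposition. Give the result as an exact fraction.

Load 1 — point force P=20 kN at a=15/2 m (b=L-a=5/2):
  θ_1 = -Pb(L²-b²-3x²)/(6LEI)  [x≤a] = -20·(5/2)·(10²-(5/2)²-3·(20/3)²)/(6·10·10000) = 19/5760 rad
Load 2 — point force P=3 kN at a=10/3 m (b=L-a=20/3):
  θ_2 = -Pa(2L²-6Lx+3x²+a²)/(6LEI)  [x>a] = -3·(10/3)·(2·10²-6·10·(20/3)+3·(20/3)²+(10/3)²)/(6·10·10000) = 1/1080 rad
Load 3 — uniform load w=8 kN/m over full span:
  θ_3 = -w(L³-6Lx²+4x³)/(24EI) = -8·(10³-6·10·(20/3)²+4·(20/3)³)/(24·10000) = 13/810 rad
Superposition: θ = Σ θ_i = 1051/51840 rad ≈ 0.020274 rad

θ(20/3) = 1051/51840 rad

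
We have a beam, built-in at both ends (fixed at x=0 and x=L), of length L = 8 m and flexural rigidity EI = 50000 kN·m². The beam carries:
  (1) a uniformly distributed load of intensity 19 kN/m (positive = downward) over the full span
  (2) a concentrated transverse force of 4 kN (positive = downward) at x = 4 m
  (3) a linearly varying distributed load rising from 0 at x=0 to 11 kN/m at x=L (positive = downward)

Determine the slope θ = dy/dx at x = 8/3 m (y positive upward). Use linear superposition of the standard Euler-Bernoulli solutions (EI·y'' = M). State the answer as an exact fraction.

Load 1 — uniform load w=19 kN/m over full span:
  θ_1 = -wx(L-x)(L-2x)/(12EI) = -19·(8/3)·(8-(8/3))·(8-2·(8/3))/(12·50000) = -304/253125 rad
Load 2 — point force P=4 kN at a=4 m (b=L-a=4):
  θ_2 = -Pb²x(2aL-(3a+b)x)/(2L³EI)  [x≤a] = -4·4²·(8/3)·(2·4·8-(3·4+4)·(8/3))/(2·8³·50000) = -2/28125 rad
Load 3 — triangular load w₀=11 kN/m (0→w₀ over full span):
  θ_3 = -w₀(2x(L-x)(L-2x)(x+2L)+x²(L-x)²)/(120LEI) = -11·(2·(8/3)·(8-(8/3))·(8-2·(8/3))·((8/3)+2·8)+(8/3)²·(8-(8/3))²)/(120·8·50000) = -1408/3796875 rad
Superposition: θ = Σ θ_i = -6238/3796875 rad ≈ -0.001643 rad

θ(8/3) = -6238/3796875 rad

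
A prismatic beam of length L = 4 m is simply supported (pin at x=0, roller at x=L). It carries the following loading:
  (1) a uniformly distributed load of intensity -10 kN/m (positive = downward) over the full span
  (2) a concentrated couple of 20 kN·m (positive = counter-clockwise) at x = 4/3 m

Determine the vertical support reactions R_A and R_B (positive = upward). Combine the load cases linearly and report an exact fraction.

R_A = -15 kN, R_B = -25 kN

Load 1 — uniform load w=-10 kN/m over full span:
  R_A = wL/2 = (-10)·4/2 = -20 kN
  R_B = wL/2 = (-10)·4/2 = -20 kN
Load 2 — applied couple M₀=20 kN·m at a=4/3 m (b=L-a=8/3):
  R_A = M₀/L = 20/4 = 5 kN
  R_B = -M₀/L = -20/4 = -5 kN
Superposition: R_A = -15 kN, R_B = -25 kN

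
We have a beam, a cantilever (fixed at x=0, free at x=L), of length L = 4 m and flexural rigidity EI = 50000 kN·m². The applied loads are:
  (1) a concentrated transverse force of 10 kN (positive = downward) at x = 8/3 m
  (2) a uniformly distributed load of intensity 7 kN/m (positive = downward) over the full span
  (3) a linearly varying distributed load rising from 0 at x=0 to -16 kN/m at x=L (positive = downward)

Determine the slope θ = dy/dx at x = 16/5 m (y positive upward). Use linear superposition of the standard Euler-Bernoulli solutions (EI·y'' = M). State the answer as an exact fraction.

θ(16/5) = 6004/17578125 rad

Load 1 — point force P=10 kN at a=8/3 m (b=L-a=4/3):
  θ_1 = -Pa²/(2EI)  [x>a] = -10·(8/3)²/(2·50000) = -4/5625 rad
Load 2 — uniform load w=7 kN/m over full span:
  θ_2 = -wx(x²-3Lx+3L²)/(6EI) = -7·(16/5)·((16/5)²-3·4·(16/5)+3·4²)/(6·50000) = -1736/1171875 rad
Load 3 — triangular load w₀=-16 kN/m (0→w₀ over full span):
  θ_3 = (w₀Lx²/4-w₀L²x/3-w₀x⁴/(24L))/EI = ((-16)·4·(16/5)²/4-(-16)·4²·(16/5)/3-(-16)·(16/5)⁴/(24·4))/50000 = 14848/5859375 rad
Superposition: θ = Σ θ_i = 6004/17578125 rad ≈ 0.000342 rad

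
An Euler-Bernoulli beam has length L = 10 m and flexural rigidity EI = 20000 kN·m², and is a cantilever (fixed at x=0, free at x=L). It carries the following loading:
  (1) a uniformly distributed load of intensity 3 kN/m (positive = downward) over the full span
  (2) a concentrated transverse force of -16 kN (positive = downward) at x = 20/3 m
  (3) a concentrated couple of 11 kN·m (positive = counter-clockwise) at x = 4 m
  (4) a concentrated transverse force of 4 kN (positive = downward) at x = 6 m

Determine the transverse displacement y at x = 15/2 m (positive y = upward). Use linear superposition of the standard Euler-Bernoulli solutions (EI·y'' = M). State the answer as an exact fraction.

y(15/2) = -8111297/207360000 m

Load 1 — uniform load w=3 kN/m over full span:
  y_1 = -wx²(x²-4Lx+6L²)/(24EI) = -3·(15/2)²·((15/2)²-4·10·(15/2)+6·10²)/(24·20000) = -513/4096 m
Load 2 — point force P=-16 kN at a=20/3 m (b=L-a=10/3):
  y_2 = -Pa²(3x-a)/(6EI)  [x>a] = -(-16)·(20/3)²·(3·(15/2)-(20/3))/(6·20000) = 38/405 m
Load 3 — applied couple M₀=11 kN·m at a=4 m (b=L-a=6):
  y_3 = M₀a(2x-a)/(2EI)  [x>a] = 11·4·(2·(15/2)-4)/(2·20000) = 121/10000 m
Load 4 — point force P=4 kN at a=6 m (b=L-a=4):
  y_4 = -Pa²(3x-a)/(6EI)  [x>a] = -4·6²·(3·(15/2)-6)/(6·20000) = -99/5000 m
Superposition: y = Σ y_i = -8111297/207360000 m ≈ -0.039117 m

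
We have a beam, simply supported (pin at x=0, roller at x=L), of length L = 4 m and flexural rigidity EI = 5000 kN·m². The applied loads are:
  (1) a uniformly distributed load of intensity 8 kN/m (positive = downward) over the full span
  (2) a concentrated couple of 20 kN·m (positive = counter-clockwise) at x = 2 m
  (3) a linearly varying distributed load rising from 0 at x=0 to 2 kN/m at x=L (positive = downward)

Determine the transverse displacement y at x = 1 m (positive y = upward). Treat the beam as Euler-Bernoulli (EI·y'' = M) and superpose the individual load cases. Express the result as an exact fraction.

y(1) = -1141/240000 m

Load 1 — uniform load w=8 kN/m over full span:
  y_1 = -wx(L³-2Lx²+x³)/(24EI) = -8·1·(4³-2·4·1²+1³)/(24·5000) = -19/5000 m
Load 2 — applied couple M₀=20 kN·m at a=2 m (b=L-a=2):
  y_2 = (M₀x³/(6L)+C₁x)/EI  [x≤a] with C₁=M₀(3b²-L²)/(6L)=-10/3 = (20·1³/(6·4)+(-10/3)·1)/5000 = -1/2000 m
Load 3 — triangular load w₀=2 kN/m (0→w₀ over full span):
  y_3 = -w₀x(7L⁴-10L²x²+3x⁴)/(360LEI) = -2·1·(7·4⁴-10·4²·1²+3·1⁴)/(360·4·5000) = -109/240000 m
Superposition: y = Σ y_i = -1141/240000 m ≈ -0.004754 m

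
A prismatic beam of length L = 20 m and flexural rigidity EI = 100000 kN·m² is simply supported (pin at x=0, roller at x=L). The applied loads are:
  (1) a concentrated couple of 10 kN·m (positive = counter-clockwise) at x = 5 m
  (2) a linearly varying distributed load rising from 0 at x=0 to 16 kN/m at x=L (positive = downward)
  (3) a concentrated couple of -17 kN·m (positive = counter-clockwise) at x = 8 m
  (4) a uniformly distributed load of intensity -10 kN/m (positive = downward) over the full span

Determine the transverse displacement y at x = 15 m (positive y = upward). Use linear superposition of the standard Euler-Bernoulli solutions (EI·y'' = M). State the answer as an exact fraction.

y(15) = 58639/2400000 m

Load 1 — applied couple M₀=10 kN·m at a=5 m (b=L-a=15):
  y_1 = (M₀x³/(6L)-M₀(x-a)²/2+C₁x)/EI  [x>a] with C₁=M₀(3b²-L²)/(6L)=275/12 = (10·15³/(6·20)-10·(15-5)²/2+(275/12)·15)/100000 = 1/800 m
Load 2 — triangular load w₀=16 kN/m (0→w₀ over full span):
  y_2 = -w₀x(7L⁴-10L²x²+3x⁴)/(360LEI) = -16·15·(7·20⁴-10·20²·15²+3·15⁴)/(360·20·100000) = -119/960 m
Load 3 — applied couple M₀=-17 kN·m at a=8 m (b=L-a=12):
  y_3 = (M₀x³/(6L)-M₀(x-a)²/2+C₁x)/EI  [x>a] with C₁=M₀(3b²-L²)/(6L)=-68/15 = ((-17)·15³/(6·20)-(-17)·(15-8)²/2+(-68/15)·15)/100000 = -1037/800000 m
Load 4 — uniform load w=-10 kN/m over full span:
  y_4 = -wx(L³-2Lx²+x³)/(24EI) = -(-10)·15·(20³-2·20·15²+15³)/(24·100000) = 19/128 m
Superposition: y = Σ y_i = 58639/2400000 m ≈ 0.024433 m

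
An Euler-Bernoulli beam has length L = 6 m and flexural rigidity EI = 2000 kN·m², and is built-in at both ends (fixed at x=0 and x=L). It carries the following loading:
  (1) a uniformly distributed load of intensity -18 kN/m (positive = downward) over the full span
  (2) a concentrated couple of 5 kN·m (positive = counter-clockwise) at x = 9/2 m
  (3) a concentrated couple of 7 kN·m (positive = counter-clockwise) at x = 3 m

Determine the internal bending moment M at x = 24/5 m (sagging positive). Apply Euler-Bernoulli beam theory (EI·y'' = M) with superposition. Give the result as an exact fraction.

Load 1 — uniform load w=-18 kN/m over full span:
  M_1 = wLx/2 - wL²/12 - wx²/2 = (-18)·6·(24/5)/2 - (-18)·6²/12 - (-18)·(24/5)²/2 = 54/25 kN·m
Load 2 — applied couple M₀=5 kN·m at a=9/2 m (b=L-a=3/2):
  M_2 = R_Ax - M_A - M₀  [x>a] with R_A=15/16, M_A=25/16 = (15/16)·(24/5) - (25/16) - 5 = -33/16 kN·m
Load 3 — applied couple M₀=7 kN·m at a=3 m (b=L-a=3):
  M_3 = R_Ax - M_A - M₀  [x>a] with R_A=7/4, M_A=7/4 = (7/4)·(24/5) - (7/4) - 7 = -7/20 kN·m
Superposition: M = Σ M_i = -101/400 kN·m ≈ -0.252500 kN·m

M(24/5) = -101/400 kN·m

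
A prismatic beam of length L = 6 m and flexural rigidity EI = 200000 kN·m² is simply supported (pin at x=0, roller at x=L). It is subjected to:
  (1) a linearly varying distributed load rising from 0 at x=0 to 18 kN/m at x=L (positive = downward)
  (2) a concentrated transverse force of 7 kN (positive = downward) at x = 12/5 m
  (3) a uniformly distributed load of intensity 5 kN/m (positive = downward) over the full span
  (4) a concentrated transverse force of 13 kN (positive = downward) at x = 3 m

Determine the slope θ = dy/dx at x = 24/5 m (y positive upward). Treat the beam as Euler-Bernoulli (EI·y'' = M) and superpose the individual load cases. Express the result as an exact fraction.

θ(24/5) = 344277/500000000 rad

Load 1 — triangular load w₀=18 kN/m (0→w₀ over full span):
  θ_1 = -w₀(7L⁴-30L²x²+15x⁴)/(360LEI) = -18·(7·6⁴-30·6²·(24/5)²+15·(24/5)⁴)/(360·6·200000) = 20439/62500000 rad
Load 2 — point force P=7 kN at a=12/5 m (b=L-a=18/5):
  θ_2 = -Pa(2L²-6Lx+3x²+a²)/(6LEI)  [x>a] = -7·(12/5)·(2·6²-6·6·(24/5)+3·(24/5)²+(12/5)²)/(6·6·200000) = 189/3125000 rad
Load 3 — uniform load w=5 kN/m over full span:
  θ_3 = -w(L³-6Lx²+4x³)/(24EI) = -5·(6³-6·6·(24/5)²+4·(24/5)³)/(24·200000) = 891/5000000 rad
Load 4 — point force P=13 kN at a=3 m (b=L-a=3):
  θ_4 = -Pa(2L²-6Lx+3x²+a²)/(6LEI)  [x>a] = -13·3·(2·6²-6·6·(24/5)+3·(24/5)²+3²)/(6·6·200000) = 2457/20000000 rad
Superposition: θ = Σ θ_i = 344277/500000000 rad ≈ 0.000689 rad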